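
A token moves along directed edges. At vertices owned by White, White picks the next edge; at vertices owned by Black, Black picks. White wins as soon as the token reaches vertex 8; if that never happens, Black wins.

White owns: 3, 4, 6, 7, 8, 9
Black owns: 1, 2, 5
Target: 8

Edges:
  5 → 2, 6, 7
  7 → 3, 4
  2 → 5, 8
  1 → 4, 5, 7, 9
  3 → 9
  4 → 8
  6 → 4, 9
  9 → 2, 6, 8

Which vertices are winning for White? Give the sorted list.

3, 4, 6, 7, 8, 9

A0 = {8}
A1: add {4, 9} — 4 (White) has 4→8; 9 (White) has 9→8.
A2: add {3, 6, 7} — 3 (White) has 3→9; 6 (White) has 6→4; 7 (White) has 7→4.
A3 = A2; e.g. 1 (Black) can still go to 5. Fixed point.
White's winning region = {3, 4, 6, 7, 8, 9}.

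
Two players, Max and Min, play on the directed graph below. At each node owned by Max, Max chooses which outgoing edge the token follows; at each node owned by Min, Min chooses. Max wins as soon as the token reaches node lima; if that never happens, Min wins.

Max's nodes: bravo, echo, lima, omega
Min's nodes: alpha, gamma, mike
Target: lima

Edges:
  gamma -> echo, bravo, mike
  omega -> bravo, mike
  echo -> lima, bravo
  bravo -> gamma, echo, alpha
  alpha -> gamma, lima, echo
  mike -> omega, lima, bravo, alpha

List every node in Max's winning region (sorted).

bravo, echo, lima, omega

A0 = {lima}
A1: add {echo} — echo (Max) has echo→lima.
A2: add {bravo} — bravo (Max) has bravo→echo.
A3: add {omega} — omega (Max) has omega→bravo.
A4 = A3; e.g. gamma (Min) can still go to mike. Fixed point.
Max's winning region = {bravo, echo, lima, omega}.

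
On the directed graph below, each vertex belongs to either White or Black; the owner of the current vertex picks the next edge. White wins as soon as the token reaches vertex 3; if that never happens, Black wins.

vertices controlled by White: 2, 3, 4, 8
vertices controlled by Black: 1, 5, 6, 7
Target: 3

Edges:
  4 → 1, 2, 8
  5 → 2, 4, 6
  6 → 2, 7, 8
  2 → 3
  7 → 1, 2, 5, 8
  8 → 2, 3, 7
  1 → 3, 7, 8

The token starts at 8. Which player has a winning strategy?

A0 = {3}
A1: add {2, 8} — 2 (White) has 2→3; 8 (White) has 8→3.
8 ∈ A1, so White can force the target.

White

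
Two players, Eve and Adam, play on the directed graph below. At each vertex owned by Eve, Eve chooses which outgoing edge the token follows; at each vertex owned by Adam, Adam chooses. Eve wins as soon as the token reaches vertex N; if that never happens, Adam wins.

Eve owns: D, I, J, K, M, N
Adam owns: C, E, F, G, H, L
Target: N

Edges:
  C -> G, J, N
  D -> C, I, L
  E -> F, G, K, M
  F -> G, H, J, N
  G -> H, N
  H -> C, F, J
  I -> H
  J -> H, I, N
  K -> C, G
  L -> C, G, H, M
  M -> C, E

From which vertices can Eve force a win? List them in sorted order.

A0 = {N}
A1: add {J} — J (Eve) has J→N.
A2 = A1; e.g. C (Adam) can still go to G. Fixed point.
Eve's winning region = {J, N}.

J, N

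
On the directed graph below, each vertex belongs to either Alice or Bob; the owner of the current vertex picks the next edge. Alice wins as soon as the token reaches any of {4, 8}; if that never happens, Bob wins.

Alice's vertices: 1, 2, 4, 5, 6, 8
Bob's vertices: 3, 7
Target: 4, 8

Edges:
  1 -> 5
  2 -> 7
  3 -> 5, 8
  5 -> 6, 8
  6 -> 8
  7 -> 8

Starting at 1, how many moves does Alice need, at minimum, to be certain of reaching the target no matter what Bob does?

2

A0 = {4, 8}
A1: add {5, 6, 7} — 5 (Alice) has 5→8; 6 (Alice) has 6→8; 7 (Bob): all of {8} already in.
A2: add {1, 2, 3} — 1 (Alice) has 1→5; 2 (Alice) has 2→7; 3 (Bob): all of {5, 8} already in.
A2 = all vertices. Fixed point.
1 enters the attractor at level 2, so Alice can force the target in 2 moves from there.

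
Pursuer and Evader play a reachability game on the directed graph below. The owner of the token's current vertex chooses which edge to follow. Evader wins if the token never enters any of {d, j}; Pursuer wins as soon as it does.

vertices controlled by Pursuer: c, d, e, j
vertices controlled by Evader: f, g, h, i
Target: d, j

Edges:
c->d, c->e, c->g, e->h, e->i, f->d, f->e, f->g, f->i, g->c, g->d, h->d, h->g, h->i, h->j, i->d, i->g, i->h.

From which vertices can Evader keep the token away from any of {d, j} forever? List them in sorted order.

A0 = {d, j}
A1: add {c} — c (Pursuer) has c→d.
A2: add {g} — g (Evader): all of {c, d} already in.
A3 = A2; e.g. e (Pursuer) has no edge into A2. Fixed point.
Pursuer's attractor = {c, d, g, j}; Evader avoids the target exactly from the complement.

e, f, h, i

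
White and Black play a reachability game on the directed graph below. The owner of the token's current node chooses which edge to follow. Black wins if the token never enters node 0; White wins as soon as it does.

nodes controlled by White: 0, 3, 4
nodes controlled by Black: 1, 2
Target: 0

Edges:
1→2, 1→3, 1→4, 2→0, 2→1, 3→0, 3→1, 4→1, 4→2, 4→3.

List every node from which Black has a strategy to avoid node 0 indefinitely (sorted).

1, 2

A0 = {0}
A1: add {3} — 3 (White) has 3→0.
A2: add {4} — 4 (White) has 4→3.
A3 = A2; e.g. 1 (Black) can still go to 2. Fixed point.
White's attractor = {0, 3, 4}; Black avoids the target exactly from the complement.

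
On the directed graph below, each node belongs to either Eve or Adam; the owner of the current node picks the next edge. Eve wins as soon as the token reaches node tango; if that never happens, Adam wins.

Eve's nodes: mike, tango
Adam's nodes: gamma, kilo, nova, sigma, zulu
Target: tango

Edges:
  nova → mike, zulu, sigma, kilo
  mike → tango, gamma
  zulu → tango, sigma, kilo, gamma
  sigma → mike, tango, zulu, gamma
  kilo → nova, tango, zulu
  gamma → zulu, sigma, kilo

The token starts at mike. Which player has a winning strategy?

Eve

A0 = {tango}
A1: add {mike} — mike (Eve) has mike→tango.
A2 = A1; e.g. nova (Adam) can still go to zulu. Fixed point.
mike ∈ A1, so Eve can force the target.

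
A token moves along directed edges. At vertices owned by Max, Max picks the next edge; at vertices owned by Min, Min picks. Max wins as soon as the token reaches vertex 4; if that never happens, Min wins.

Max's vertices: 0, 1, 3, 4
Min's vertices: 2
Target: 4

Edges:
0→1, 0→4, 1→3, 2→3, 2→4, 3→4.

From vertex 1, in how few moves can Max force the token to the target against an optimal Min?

2

A0 = {4}
A1: add {0, 3} — 0 (Max) has 0→4; 3 (Max) has 3→4.
A2: add {1, 2} — 1 (Max) has 1→3; 2 (Min): all of {3, 4} already in.
A2 = all vertices. Fixed point.
1 enters the attractor at level 2, so Max can force the target in 2 moves from there.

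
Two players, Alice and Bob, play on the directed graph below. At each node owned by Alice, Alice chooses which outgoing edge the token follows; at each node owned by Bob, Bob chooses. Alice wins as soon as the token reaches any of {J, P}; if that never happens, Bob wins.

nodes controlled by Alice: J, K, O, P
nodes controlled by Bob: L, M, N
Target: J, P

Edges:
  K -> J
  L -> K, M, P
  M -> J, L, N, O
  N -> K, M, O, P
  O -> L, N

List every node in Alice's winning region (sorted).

A0 = {J, P}
A1: add {K} — K (Alice) has K→J.
A2 = A1; e.g. L (Bob) can still go to M. Fixed point.
Alice's winning region = {J, K, P}.

J, K, P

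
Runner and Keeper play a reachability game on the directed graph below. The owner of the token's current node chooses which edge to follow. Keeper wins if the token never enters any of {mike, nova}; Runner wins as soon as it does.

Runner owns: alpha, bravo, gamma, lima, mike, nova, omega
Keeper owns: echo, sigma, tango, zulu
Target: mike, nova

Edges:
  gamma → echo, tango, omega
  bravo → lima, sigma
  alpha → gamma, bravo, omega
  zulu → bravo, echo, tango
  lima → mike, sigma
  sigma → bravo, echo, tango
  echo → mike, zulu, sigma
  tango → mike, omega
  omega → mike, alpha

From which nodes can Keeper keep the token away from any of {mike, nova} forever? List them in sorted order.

echo, sigma, zulu

A0 = {mike, nova}
A1: add {lima, omega} — lima (Runner) has lima→mike; omega (Runner) has omega→mike.
A2: add {alpha, bravo, gamma, tango} — gamma (Runner) has gamma→omega; bravo (Runner) has bravo→lima; alpha (Runner) has alpha→omega; tango (Keeper): all of {mike, omega} already in.
A3 = A2; e.g. zulu (Keeper) can still go to echo. Fixed point.
Runner's attractor = {alpha, bravo, gamma, lima, mike, nova, omega, tango}; Keeper avoids the target exactly from the complement.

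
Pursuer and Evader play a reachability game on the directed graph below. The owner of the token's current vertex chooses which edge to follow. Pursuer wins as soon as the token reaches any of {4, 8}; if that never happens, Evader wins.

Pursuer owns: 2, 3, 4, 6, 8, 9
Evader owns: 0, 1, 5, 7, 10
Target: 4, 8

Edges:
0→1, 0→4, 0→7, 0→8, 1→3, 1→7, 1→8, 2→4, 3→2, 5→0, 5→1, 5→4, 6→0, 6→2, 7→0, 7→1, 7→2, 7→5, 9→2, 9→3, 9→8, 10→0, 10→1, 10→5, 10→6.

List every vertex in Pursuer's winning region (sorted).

A0 = {4, 8}
A1: add {2, 9} — 2 (Pursuer) has 2→4; 9 (Pursuer) has 9→8.
A2: add {3, 6} — 3 (Pursuer) has 3→2; 6 (Pursuer) has 6→2.
A3 = A2; e.g. 0 (Evader) can still go to 1. Fixed point.
Pursuer's winning region = {2, 3, 4, 6, 8, 9}.

2, 3, 4, 6, 8, 9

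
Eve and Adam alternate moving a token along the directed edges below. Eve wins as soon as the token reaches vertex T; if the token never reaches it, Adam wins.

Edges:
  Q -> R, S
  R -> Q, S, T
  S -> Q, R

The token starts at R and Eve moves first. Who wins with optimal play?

Eve

Track states (vertex, player-to-move).
A0 = {(T,Eve), (T,Adam)}
A1: add {(R,Eve)}.
(R,Eve) ∈ A1 ⇒ Eve forces the target.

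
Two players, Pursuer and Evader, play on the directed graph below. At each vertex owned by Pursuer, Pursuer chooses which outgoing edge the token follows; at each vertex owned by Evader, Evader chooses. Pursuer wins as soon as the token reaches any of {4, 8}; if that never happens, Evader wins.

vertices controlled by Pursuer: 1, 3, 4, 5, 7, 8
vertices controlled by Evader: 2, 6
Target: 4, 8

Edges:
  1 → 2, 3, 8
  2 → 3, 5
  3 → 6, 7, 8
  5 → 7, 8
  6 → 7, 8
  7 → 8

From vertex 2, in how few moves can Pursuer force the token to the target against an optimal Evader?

A0 = {4, 8}
A1: add {1, 3, 5, 7} — 1 (Pursuer) has 1→8; 3 (Pursuer) has 3→8; 5 (Pursuer) has 5→8; 7 (Pursuer) has 7→8.
A2: add {2, 6} — 2 (Evader): all of {3, 5} already in; 6 (Evader): all of {7, 8} already in.
A2 = all vertices. Fixed point.
2 enters the attractor at level 2, so Pursuer can force the target in 2 moves from there.

2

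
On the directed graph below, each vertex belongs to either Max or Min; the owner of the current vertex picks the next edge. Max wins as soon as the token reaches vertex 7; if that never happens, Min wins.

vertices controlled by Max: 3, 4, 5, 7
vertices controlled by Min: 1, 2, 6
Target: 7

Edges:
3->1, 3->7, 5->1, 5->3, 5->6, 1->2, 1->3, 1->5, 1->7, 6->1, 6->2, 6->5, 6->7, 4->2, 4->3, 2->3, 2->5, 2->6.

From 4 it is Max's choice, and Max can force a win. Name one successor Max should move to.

3

A0 = {7}
A1: add {3} — 3 (Max) has 3→7.
A2: add {4, 5} — 4 (Max) has 4→3; 5 (Max) has 5→3.
A3 = A2; e.g. 1 (Min) can still go to 2. Fixed point.
From 4, successor 3 is in the attractor (rank 1); the other successor 2 is not.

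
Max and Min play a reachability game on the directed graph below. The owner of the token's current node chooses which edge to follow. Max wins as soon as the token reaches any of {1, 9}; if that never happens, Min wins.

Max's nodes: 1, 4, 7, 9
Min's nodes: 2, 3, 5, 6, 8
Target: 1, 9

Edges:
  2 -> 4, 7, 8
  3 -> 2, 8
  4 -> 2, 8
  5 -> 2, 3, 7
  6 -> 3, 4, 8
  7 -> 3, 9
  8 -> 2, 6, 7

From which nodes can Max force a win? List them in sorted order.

1, 7, 9

A0 = {1, 9}
A1: add {7} — 7 (Max) has 7→9.
A2 = A1; e.g. 2 (Min) can still go to 4. Fixed point.
Max's winning region = {1, 7, 9}.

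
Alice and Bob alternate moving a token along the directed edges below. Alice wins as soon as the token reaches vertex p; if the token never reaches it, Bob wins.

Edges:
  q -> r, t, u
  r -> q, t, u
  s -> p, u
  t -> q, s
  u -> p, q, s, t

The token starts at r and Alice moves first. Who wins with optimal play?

Bob

Track states (vertex, player-to-move).
A0 = {(p,Alice), (p,Bob)}
A1: add {(s,Alice), (u,Alice)}.
A2: add {(s,Bob)}.
A3: add {(t,Alice)}.
A4 = A3; e.g. (q,Alice) stays out. (r,Alice) never enters ⇒ Bob avoids the target.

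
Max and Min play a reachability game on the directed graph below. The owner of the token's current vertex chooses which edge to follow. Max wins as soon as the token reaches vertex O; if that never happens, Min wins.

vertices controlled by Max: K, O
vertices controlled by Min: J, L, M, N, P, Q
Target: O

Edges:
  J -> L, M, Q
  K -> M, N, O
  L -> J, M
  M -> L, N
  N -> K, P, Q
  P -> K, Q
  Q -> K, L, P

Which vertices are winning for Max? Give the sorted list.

A0 = {O}
A1: add {K} — K (Max) has K→O.
A2 = A1; e.g. J (Min) can still go to L. Fixed point.
Max's winning region = {K, O}.

K, O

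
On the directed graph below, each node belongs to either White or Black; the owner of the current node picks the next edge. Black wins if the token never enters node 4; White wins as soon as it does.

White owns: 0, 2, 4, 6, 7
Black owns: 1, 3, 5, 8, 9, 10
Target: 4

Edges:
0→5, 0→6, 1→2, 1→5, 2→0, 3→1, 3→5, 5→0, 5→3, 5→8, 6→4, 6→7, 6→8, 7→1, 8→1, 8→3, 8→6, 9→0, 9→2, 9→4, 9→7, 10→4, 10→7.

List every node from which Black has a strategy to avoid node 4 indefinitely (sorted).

A0 = {4}
A1: add {6} — 6 (White) has 6→4.
A2: add {0} — 0 (White) has 0→6.
A3: add {2} — 2 (White) has 2→0.
A4 = A3; e.g. 1 (Black) can still go to 5. Fixed point.
White's attractor = {0, 2, 4, 6}; Black avoids the target exactly from the complement.

1, 3, 5, 7, 8, 9, 10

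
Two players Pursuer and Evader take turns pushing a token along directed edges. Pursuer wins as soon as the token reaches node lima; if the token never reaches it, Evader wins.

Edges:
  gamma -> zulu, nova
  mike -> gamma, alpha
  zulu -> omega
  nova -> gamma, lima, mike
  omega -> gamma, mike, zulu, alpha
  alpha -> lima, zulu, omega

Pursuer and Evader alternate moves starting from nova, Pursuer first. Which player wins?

Track states (vertex, player-to-move).
A0 = {(lima,Pursuer), (lima,Evader)}
A1: add {(nova,Pursuer), (alpha,Pursuer)}.
(nova,Pursuer) ∈ A1 ⇒ Pursuer forces the target.

Pursuer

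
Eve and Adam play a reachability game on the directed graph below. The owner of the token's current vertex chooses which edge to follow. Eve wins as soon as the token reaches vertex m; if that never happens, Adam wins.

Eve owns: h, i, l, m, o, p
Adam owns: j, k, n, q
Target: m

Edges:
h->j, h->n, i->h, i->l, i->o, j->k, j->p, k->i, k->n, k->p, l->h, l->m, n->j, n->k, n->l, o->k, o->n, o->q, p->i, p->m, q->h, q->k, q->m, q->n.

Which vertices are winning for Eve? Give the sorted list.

A0 = {m}
A1: add {l, p} — l (Eve) has l→m; p (Eve) has p→m.
A2: add {i} — i (Eve) has i→l.
A3 = A2; e.g. h (Eve) has no edge into A2. Fixed point.
Eve's winning region = {i, l, m, p}.

i, l, m, p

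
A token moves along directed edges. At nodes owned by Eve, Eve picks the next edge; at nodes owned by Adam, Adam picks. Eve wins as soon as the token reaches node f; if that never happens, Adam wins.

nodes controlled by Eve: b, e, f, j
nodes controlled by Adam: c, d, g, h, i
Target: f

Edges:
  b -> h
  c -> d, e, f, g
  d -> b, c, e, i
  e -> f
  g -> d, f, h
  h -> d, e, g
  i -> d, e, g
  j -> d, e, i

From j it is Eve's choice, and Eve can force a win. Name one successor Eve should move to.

A0 = {f}
A1: add {e} — e (Eve) has e→f.
A2: add {j} — j (Eve) has j→e.
A3 = A2; e.g. b (Eve) has no edge into A2. Fixed point.
From j, successor e is in the attractor (rank 1); the other successors d, i are not.

e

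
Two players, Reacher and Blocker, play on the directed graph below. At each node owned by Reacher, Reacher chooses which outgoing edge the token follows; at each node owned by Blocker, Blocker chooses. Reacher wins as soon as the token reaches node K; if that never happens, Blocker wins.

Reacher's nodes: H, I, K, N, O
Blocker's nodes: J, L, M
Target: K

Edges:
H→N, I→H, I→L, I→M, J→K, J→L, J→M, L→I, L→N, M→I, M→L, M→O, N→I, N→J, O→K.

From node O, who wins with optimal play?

Reacher

A0 = {K}
A1: add {O} — O (Reacher) has O→K.
A2 = A1; e.g. H (Reacher) has no edge into A1. Fixed point.
O ∈ A1, so Reacher can force the target.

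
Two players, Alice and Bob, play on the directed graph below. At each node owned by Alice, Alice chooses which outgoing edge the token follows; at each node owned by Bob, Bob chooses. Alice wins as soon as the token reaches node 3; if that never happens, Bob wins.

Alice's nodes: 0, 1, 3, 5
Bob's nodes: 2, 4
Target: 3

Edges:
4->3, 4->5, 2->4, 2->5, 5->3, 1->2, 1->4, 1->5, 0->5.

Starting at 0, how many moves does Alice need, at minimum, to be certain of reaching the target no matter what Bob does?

A0 = {3}
A1: add {5} — 5 (Alice) has 5→3.
A2: add {0, 1, 4} — 0 (Alice) has 0→5; 1 (Alice) has 1→5; 4 (Bob): all of {3, 5} already in.
0 enters the attractor at level 2, so Alice can force the target in 2 moves from there.

2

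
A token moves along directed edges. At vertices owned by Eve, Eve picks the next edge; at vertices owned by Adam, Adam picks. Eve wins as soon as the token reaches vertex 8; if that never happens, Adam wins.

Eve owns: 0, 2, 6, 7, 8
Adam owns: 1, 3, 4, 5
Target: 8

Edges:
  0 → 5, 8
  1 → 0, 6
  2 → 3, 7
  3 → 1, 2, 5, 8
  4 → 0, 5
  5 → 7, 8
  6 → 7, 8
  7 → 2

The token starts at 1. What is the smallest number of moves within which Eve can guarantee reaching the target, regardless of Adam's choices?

A0 = {8}
A1: add {0, 6} — 0 (Eve) has 0→8; 6 (Eve) has 6→8.
A2: add {1} — 1 (Adam): all of {0, 6} already in.
A3 = A2; e.g. 2 (Eve) has no edge into A2. Fixed point.
1 enters the attractor at level 2, so Eve can force the target in 2 moves from there.

2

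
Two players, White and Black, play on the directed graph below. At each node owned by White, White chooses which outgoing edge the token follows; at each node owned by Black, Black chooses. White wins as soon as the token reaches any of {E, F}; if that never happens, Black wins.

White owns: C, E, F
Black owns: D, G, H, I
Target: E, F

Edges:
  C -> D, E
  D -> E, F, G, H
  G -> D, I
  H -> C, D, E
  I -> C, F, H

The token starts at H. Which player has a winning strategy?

Black

A0 = {E, F}
A1: add {C} — C (White) has C→E.
A2 = A1; e.g. D (Black) can still go to G. Fixed point.
H never enters the attractor, so Black can avoid the target forever.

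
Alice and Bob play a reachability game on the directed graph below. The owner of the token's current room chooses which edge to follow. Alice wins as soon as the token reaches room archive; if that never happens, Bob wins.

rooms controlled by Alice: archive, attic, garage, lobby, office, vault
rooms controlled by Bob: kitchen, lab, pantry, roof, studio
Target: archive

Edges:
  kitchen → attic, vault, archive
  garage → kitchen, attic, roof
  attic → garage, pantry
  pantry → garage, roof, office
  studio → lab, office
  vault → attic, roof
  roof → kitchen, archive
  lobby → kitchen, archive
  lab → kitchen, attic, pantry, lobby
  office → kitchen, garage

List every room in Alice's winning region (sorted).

A0 = {archive}
A1: add {lobby} — lobby (Alice) has lobby→archive.
A2 = A1; e.g. kitchen (Bob) can still go to attic. Fixed point.
Alice's winning region = {archive, lobby}.

archive, lobby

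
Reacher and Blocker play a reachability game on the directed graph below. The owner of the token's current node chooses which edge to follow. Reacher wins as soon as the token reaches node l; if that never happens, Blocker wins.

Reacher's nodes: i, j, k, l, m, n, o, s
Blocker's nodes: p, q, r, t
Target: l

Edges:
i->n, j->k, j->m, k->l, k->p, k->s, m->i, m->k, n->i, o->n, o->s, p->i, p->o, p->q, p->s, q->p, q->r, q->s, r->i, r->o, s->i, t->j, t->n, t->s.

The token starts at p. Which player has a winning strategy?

Blocker

A0 = {l}
A1: add {k} — k (Reacher) has k→l.
A2: add {j, m} — j (Reacher) has j→k; m (Reacher) has m→k.
A3 = A2; e.g. i (Reacher) has no edge into A2. Fixed point.
p never enters the attractor, so Blocker can avoid the target forever.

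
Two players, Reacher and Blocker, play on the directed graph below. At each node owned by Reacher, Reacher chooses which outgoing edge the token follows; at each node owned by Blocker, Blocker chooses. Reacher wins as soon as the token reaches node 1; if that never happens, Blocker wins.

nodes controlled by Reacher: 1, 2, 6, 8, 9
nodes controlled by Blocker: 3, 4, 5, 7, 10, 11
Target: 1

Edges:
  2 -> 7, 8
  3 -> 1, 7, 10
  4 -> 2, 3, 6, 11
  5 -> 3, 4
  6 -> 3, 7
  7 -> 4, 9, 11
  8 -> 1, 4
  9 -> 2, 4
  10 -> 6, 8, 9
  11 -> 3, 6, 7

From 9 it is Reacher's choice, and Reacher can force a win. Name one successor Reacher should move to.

2

A0 = {1}
A1: add {8} — 8 (Reacher) has 8→1.
A2: add {2} — 2 (Reacher) has 2→8.
A3: add {9} — 9 (Reacher) has 9→2.
A4 = A3; e.g. 3 (Blocker) can still go to 7. Fixed point.
From 9, successor 2 is in the attractor (rank 2); the other successor 4 is not.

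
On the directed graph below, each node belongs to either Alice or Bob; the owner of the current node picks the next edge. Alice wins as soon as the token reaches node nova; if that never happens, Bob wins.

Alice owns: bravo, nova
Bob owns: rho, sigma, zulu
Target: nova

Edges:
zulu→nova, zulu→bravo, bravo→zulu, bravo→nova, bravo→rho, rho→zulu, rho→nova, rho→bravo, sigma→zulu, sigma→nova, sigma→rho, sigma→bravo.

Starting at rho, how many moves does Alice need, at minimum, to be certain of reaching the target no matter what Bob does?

3

A0 = {nova}
A1: add {bravo} — bravo (Alice) has bravo→nova.
A2: add {zulu} — zulu (Bob): all of {nova, bravo} already in.
A3: add {rho} — rho (Bob): all of {zulu, nova, bravo} already in.
rho enters the attractor at level 3, so Alice can force the target in 3 moves from there.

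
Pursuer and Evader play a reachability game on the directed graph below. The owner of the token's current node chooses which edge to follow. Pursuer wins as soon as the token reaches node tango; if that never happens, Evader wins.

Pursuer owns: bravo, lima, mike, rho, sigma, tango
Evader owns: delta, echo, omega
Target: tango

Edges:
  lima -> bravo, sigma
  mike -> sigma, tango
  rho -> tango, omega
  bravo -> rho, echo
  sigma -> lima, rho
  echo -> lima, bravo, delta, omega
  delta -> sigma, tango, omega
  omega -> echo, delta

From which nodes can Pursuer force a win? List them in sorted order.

A0 = {tango}
A1: add {mike, rho} — mike (Pursuer) has mike→tango; rho (Pursuer) has rho→tango.
A2: add {bravo, sigma} — bravo (Pursuer) has bravo→rho; sigma (Pursuer) has sigma→rho.
A3: add {lima} — lima (Pursuer) has lima→bravo.
A4 = A3; e.g. echo (Evader) can still go to delta. Fixed point.
Pursuer's winning region = {bravo, lima, mike, rho, sigma, tango}.

bravo, lima, mike, rho, sigma, tango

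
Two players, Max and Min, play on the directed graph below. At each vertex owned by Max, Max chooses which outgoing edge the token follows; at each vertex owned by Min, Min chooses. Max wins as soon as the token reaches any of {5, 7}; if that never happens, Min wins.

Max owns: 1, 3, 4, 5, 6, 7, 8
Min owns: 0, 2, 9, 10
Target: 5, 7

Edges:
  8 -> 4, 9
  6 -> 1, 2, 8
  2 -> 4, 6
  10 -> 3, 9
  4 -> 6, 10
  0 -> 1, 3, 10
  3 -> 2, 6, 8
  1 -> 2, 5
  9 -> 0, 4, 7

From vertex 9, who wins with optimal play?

A0 = {5, 7}
A1: add {1} — 1 (Max) has 1→5.
A2: add {6} — 6 (Max) has 6→1.
A3: add {3, 4} — 3 (Max) has 3→6; 4 (Max) has 4→6.
A4: add {2, 8} — 2 (Min): all of {4, 6} already in; 8 (Max) has 8→4.
A5 = A4; e.g. 0 (Min) can still go to 10. Fixed point.
9 never enters the attractor, so Min can avoid the target forever.

Min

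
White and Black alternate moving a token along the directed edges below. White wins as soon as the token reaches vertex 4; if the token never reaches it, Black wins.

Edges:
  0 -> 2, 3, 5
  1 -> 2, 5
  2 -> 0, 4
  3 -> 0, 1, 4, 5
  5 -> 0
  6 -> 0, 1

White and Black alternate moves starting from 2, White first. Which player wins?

White

Track states (vertex, player-to-move).
A0 = {(4,White), (4,Black)}
A1: add {(2,White), (3,White)}.
(2,White) ∈ A1 ⇒ White forces the target.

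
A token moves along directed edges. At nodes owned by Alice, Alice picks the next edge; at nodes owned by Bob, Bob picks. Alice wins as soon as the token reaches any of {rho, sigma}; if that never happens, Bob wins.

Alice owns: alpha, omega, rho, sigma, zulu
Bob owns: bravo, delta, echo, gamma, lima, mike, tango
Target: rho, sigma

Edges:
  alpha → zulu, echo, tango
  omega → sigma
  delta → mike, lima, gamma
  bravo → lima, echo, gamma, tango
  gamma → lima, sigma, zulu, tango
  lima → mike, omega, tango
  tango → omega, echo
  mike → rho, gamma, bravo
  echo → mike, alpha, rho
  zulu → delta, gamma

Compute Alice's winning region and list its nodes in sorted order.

A0 = {rho, sigma}
A1: add {omega} — omega (Alice) has omega→sigma.
A2 = A1; e.g. mike (Bob) can still go to gamma. Fixed point.
Alice's winning region = {omega, rho, sigma}.

omega, rho, sigma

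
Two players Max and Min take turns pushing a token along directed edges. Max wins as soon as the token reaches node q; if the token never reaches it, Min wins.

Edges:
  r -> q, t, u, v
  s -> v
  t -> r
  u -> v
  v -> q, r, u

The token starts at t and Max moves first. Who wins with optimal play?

Track states (vertex, player-to-move).
A0 = {(q,Max), (q,Min)}
A1: add {(r,Max), (v,Max)}.
A2: add {(s,Min), (t,Min), (u,Min)}.
A3 = A2; e.g. (r,Min) stays out. (t,Max) never enters ⇒ Min avoids the target.

Min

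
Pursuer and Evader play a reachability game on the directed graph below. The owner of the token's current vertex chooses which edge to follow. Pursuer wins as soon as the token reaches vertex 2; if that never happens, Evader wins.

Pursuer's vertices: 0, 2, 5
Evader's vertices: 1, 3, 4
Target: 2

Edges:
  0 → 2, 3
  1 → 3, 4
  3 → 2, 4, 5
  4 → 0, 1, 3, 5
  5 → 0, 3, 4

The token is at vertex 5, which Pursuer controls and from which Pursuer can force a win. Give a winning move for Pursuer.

0

A0 = {2}
A1: add {0} — 0 (Pursuer) has 0→2.
A2: add {5} — 5 (Pursuer) has 5→0.
A3 = A2; e.g. 1 (Evader) can still go to 3. Fixed point.
From 5, successor 0 is in the attractor (rank 1); the other successors 3, 4 are not.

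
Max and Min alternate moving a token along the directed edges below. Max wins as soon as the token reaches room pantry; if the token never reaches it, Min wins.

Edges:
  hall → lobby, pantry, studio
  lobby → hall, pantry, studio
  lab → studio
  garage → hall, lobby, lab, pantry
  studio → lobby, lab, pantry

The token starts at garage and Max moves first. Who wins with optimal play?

Max

Track states (vertex, player-to-move).
A0 = {(pantry,Max), (pantry,Min)}
A1: add {(hall,Max), (lobby,Max), (garage,Max), (studio,Max)}.
(garage,Max) ∈ A1 ⇒ Max forces the target.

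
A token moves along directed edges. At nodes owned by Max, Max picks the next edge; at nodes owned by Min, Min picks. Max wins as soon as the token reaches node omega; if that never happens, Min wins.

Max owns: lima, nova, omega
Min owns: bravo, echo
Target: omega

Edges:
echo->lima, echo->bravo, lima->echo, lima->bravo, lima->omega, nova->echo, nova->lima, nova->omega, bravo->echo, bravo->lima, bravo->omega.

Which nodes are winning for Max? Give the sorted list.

lima, nova, omega

A0 = {omega}
A1: add {lima, nova} — nova (Max) has nova→omega; lima (Max) has lima→omega.
A2 = A1; e.g. echo (Min) can still go to bravo. Fixed point.
Max's winning region = {lima, nova, omega}.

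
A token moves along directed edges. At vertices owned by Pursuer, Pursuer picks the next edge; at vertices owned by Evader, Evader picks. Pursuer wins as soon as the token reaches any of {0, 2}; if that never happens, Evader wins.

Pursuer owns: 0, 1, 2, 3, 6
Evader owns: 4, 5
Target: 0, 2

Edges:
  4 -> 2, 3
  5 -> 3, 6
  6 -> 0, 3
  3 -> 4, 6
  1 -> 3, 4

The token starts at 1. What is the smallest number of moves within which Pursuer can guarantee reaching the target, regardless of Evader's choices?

3

A0 = {0, 2}
A1: add {6} — 6 (Pursuer) has 6→0.
A2: add {3} — 3 (Pursuer) has 3→6.
A3: add {1, 4, 5} — 1 (Pursuer) has 1→3; 4 (Evader): all of {2, 3} already in; 5 (Evader): all of {3, 6} already in.
A3 = all vertices. Fixed point.
1 enters the attractor at level 3, so Pursuer can force the target in 3 moves from there.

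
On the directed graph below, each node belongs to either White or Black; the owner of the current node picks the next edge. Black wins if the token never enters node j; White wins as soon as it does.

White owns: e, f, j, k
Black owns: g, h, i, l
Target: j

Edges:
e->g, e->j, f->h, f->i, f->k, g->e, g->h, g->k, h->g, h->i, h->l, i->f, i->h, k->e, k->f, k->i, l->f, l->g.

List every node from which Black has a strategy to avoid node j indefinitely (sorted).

g, h, i, l

A0 = {j}
A1: add {e} — e (White) has e→j.
A2: add {k} — k (White) has k→e.
A3: add {f} — f (White) has f→k.
A4 = A3; e.g. g (Black) can still go to h. Fixed point.
White's attractor = {e, f, j, k}; Black avoids the target exactly from the complement.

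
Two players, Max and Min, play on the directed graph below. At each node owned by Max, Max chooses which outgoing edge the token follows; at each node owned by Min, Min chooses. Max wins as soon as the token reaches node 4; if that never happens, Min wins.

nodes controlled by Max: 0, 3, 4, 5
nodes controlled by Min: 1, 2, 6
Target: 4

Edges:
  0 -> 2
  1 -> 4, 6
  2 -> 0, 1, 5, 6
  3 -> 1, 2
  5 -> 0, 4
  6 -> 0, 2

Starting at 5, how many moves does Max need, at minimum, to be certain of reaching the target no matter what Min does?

1

A0 = {4}
A1: add {5} — 5 (Max) has 5→4.
A2 = A1; e.g. 0 (Max) has no edge into A1. Fixed point.
5 enters the attractor at level 1, so Max can force the target in 1 move from there.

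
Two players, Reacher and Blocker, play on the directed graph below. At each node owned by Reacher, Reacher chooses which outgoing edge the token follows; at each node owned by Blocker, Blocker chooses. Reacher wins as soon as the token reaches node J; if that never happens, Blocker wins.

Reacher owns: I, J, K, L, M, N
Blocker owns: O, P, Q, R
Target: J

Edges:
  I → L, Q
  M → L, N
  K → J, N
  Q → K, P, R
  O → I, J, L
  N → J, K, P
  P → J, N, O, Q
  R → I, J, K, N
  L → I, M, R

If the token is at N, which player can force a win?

A0 = {J}
A1: add {K, N} — K (Reacher) has K→J; N (Reacher) has N→J.
N ∈ A1, so Reacher can force the target.

Reacher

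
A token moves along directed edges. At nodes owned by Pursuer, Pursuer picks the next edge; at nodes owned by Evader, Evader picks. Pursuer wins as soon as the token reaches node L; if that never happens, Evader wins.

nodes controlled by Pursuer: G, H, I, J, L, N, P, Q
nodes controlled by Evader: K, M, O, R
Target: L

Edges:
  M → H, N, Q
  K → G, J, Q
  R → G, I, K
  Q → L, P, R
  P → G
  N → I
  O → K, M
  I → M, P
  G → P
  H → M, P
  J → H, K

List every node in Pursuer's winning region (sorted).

A0 = {L}
A1: add {Q} — Q (Pursuer) has Q→L.
A2 = A1; e.g. G (Pursuer) has no edge into A1. Fixed point.
Pursuer's winning region = {L, Q}.

L, Q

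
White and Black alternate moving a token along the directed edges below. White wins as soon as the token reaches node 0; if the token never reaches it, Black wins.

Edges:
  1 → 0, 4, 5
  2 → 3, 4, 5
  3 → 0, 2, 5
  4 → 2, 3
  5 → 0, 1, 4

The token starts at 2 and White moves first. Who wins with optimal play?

Track states (vertex, player-to-move).
A0 = {(0,White), (0,Black)}
A1: add {(1,White), (3,White), (5,White)}.
A2 = A1; e.g. (1,Black) stays out. (2,White) never enters ⇒ Black avoids the target.

Black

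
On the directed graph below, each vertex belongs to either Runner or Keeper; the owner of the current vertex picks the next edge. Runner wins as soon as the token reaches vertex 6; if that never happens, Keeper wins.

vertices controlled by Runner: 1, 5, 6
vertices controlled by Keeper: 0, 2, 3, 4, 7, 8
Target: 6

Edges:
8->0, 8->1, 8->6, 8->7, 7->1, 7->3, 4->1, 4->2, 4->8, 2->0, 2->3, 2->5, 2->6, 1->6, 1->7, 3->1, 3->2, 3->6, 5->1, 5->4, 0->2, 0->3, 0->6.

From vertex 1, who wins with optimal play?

A0 = {6}
A1: add {1} — 1 (Runner) has 1→6.
1 ∈ A1, so Runner can force the target.

Runner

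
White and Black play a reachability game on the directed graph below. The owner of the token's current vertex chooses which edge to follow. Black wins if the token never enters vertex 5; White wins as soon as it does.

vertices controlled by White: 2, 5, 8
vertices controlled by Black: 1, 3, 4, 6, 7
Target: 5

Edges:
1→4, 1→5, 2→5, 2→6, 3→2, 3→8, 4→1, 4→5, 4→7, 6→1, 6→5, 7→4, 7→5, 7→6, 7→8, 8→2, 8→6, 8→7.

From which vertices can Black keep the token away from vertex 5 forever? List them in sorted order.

1, 4, 6, 7

A0 = {5}
A1: add {2} — 2 (White) has 2→5.
A2: add {8} — 8 (White) has 8→2.
A3: add {3} — 3 (Black): all of {2, 8} already in.
A4 = A3; e.g. 1 (Black) can still go to 4. Fixed point.
White's attractor = {2, 3, 5, 8}; Black avoids the target exactly from the complement.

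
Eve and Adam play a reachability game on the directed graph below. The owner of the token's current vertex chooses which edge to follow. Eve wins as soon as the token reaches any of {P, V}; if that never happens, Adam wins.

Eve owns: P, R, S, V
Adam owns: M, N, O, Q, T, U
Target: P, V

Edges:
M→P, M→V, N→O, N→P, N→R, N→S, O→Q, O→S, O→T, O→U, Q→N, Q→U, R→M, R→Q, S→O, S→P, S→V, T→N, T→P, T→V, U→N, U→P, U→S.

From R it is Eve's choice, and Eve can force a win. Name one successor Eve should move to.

M

A0 = {P, V}
A1: add {M, S} — M (Adam): all of {P, V} already in; S (Eve) has S→P.
A2: add {R} — R (Eve) has R→M.
A3 = A2; e.g. N (Adam) can still go to O. Fixed point.
From R, successor M is in the attractor (rank 1); the other successor Q is not.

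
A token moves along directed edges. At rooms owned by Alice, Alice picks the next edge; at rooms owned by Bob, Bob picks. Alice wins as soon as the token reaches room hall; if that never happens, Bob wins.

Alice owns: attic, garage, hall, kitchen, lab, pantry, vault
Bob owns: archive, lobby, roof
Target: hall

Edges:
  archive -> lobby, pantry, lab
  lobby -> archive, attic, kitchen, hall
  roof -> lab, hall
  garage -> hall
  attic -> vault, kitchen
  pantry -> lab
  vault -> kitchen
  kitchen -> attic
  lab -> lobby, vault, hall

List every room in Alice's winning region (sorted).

garage, hall, lab, pantry, roof

A0 = {hall}
A1: add {garage, lab} — garage (Alice) has garage→hall; lab (Alice) has lab→hall.
A2: add {pantry, roof} — roof (Bob): all of {lab, hall} already in; pantry (Alice) has pantry→lab.
A3 = A2; e.g. archive (Bob) can still go to lobby. Fixed point.
Alice's winning region = {garage, hall, lab, pantry, roof}.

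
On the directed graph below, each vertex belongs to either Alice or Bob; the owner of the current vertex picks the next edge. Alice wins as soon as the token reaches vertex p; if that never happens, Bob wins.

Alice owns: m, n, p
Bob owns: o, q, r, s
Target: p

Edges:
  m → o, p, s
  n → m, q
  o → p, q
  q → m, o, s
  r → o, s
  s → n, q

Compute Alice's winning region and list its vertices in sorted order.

m, n, p

A0 = {p}
A1: add {m} — m (Alice) has m→p.
A2: add {n} — n (Alice) has n→m.
A3 = A2; e.g. o (Bob) can still go to q. Fixed point.
Alice's winning region = {m, n, p}.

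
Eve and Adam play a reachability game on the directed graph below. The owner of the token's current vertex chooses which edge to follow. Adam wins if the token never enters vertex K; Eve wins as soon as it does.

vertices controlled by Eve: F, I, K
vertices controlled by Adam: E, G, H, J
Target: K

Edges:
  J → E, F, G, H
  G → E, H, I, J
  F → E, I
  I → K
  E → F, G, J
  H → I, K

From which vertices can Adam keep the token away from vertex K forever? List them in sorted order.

E, G, J

A0 = {K}
A1: add {I} — I (Eve) has I→K.
A2: add {F, H} — F (Eve) has F→I; H (Adam): all of {I, K} already in.
A3 = A2; e.g. E (Adam) can still go to G. Fixed point.
Eve's attractor = {F, H, I, K}; Adam avoids the target exactly from the complement.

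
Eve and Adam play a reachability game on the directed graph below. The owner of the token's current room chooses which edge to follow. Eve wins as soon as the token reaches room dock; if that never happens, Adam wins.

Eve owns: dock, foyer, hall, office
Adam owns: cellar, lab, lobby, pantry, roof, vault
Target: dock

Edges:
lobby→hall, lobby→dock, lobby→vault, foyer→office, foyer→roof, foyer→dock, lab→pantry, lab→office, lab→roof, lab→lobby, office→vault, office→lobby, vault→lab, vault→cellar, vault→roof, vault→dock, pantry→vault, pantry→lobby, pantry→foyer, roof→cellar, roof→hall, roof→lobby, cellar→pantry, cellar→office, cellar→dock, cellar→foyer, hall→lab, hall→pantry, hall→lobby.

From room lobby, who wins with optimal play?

Adam

A0 = {dock}
A1: add {foyer} — foyer (Eve) has foyer→dock.
A2 = A1; e.g. lab (Adam) can still go to pantry. Fixed point.
lobby never enters the attractor, so Adam can avoid the target forever.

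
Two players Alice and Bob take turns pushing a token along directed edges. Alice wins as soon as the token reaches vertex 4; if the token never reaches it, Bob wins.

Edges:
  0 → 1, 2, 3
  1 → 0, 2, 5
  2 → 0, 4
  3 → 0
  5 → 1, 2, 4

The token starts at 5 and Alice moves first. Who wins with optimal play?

Track states (vertex, player-to-move).
A0 = {(4,Alice), (4,Bob)}
A1: add {(2,Alice), (5,Alice)}.
(5,Alice) ∈ A1 ⇒ Alice forces the target.

Alice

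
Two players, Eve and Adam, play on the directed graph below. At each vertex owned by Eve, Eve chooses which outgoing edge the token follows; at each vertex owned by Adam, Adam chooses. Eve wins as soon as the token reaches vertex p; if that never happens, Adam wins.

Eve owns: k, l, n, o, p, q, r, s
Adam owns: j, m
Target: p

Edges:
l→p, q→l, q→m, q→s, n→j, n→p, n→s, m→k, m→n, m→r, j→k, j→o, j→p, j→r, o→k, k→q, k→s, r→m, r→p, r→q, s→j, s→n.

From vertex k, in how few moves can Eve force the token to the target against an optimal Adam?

A0 = {p}
A1: add {l, n, r} — l (Eve) has l→p; n (Eve) has n→p; r (Eve) has r→p.
A2: add {q, s} — q (Eve) has q→l; s (Eve) has s→n.
A3: add {k} — k (Eve) has k→q.
k enters the attractor at level 3, so Eve can force the target in 3 moves from there.

3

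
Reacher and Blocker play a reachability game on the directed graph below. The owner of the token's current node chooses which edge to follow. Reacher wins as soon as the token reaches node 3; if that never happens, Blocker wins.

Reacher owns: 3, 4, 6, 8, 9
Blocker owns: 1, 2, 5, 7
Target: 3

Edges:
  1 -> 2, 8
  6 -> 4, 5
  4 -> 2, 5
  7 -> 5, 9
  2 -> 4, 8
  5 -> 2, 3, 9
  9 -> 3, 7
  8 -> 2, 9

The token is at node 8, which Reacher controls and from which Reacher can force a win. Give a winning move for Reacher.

9

A0 = {3}
A1: add {9} — 9 (Reacher) has 9→3.
A2: add {8} — 8 (Reacher) has 8→9.
A3 = A2; e.g. 1 (Blocker) can still go to 2. Fixed point.
From 8, successor 9 is in the attractor (rank 1); the other successor 2 is not.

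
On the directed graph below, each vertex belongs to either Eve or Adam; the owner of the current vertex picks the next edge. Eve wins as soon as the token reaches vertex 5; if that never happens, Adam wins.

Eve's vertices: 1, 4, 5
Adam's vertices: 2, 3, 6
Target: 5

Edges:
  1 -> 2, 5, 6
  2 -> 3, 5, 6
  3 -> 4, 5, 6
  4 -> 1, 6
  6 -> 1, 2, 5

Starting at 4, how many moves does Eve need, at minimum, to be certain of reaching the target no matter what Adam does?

A0 = {5}
A1: add {1} — 1 (Eve) has 1→5.
A2: add {4} — 4 (Eve) has 4→1.
A3 = A2; e.g. 2 (Adam) can still go to 3. Fixed point.
4 enters the attractor at level 2, so Eve can force the target in 2 moves from there.

2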